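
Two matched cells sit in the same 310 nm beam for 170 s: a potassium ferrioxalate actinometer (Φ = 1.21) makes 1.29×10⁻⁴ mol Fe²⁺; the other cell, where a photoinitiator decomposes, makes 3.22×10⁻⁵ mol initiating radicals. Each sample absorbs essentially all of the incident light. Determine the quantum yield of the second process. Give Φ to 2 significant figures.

Φ = 0.30

Photons absorbed by the actinometer: 1.29×10⁻⁴ / 1.21 = 1.066×10⁻⁴ mol.
Φ(unknown) = 3.22×10⁻⁵ / 1.066×10⁻⁴ = 0.30.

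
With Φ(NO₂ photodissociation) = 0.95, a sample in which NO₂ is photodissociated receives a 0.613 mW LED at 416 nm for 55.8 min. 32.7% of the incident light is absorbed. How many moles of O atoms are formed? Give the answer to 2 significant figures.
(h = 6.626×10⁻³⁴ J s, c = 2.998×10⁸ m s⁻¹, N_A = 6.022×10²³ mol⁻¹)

2.2×10⁻⁶ mol

Photon energy at 416 nm: hc/λ = (6.626×10⁻³⁴)(2.998×10⁸)/(416×10⁻⁹) = 4.775×10⁻¹⁹ J.
Energy delivered: (0.613 mW)(3348 s) = 2.052 J.
Photons incident: 2.052 / 4.775×10⁻¹⁹ = 4.297×10¹⁸, i.e. 4.297×10¹⁸/6.022×10²³ = 7.136×10⁻⁶ mol.
Photons absorbed: 0.327 × 7.136×10⁻⁶ = 2.333×10⁻⁶ mol.
Product: Φ × n_abs = 0.95 × 2.333×10⁻⁶ = 2.216×10⁻⁶ mol.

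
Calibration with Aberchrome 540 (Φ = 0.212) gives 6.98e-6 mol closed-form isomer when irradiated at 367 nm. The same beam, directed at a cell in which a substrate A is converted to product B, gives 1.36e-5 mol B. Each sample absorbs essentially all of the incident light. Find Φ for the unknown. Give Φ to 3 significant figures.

Photons absorbed by the actinometer: 6.98e-6 / 0.212 = 3.292e-5 mol.
Φ(unknown) = 1.36e-5 / 3.292e-5 = 0.413.

Φ = 0.413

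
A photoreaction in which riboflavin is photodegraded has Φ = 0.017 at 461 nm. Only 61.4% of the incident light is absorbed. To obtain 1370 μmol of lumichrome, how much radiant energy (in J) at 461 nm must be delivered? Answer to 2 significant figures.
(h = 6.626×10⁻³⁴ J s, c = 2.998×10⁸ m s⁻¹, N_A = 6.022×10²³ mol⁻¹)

Product: 1370 μmol = 0.00137 mol.
Photons that must be absorbed: 0.00137 / 0.017 = 0.08059 mol.
Incident photons needed: 0.08059 / 0.614 = 0.1313 mol.
Photon energy: hc/λ = 4.309×10⁻¹⁹ J; per mole, 2.595×10⁵ J mol⁻¹.
Energy required: 0.1313 × 2.595×10⁵ = 3.4×10⁴ J.

3.4×10⁴ J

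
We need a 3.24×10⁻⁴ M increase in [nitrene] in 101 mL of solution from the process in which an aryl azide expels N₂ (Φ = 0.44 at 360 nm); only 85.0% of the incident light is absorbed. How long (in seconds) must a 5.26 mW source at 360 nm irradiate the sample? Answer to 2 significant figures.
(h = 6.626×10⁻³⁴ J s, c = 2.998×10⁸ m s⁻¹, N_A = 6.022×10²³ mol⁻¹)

t ≈ 5500 s

Product: (3.24×10⁻⁴ M)(0.101 L) = 3.272×10⁻⁵ mol.
Photons that must be absorbed: 3.272×10⁻⁵ / 0.44 = 7.436×10⁻⁵ mol.
Incident photons needed: 7.436×10⁻⁵ / 0.850 = 8.748×10⁻⁵ mol.
Photon energy: hc/λ = 5.518×10⁻¹⁹ J; per mole, 3.323×10⁵ J mol⁻¹.
Energy required: 8.748×10⁻⁵ × 3.323×10⁵ = 29.07 J.
Time: 29.07 J / 0.00526 W = 5500 s.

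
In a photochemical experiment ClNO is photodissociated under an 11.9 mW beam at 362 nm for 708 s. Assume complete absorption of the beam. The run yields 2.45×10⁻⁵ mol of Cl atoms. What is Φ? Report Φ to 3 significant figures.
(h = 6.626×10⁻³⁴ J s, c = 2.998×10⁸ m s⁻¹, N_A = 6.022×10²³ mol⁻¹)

Φ = 0.961

Photon energy at 362 nm: hc/λ = (6.626×10⁻³⁴)(2.998×10⁸)/(362×10⁻⁹) = 5.487×10⁻¹⁹ J.
Energy delivered: (11.9 mW)(708 s) = 8.425 J.
Photons incident: 8.425 / 5.487×10⁻¹⁹ = 1.535×10¹⁹, i.e. 1.535×10¹⁹/6.022×10²³ = 2.549×10⁻⁵ mol.
Φ = 2.45×10⁻⁵ mol / 2.549×10⁻⁵ mol photons = 0.961.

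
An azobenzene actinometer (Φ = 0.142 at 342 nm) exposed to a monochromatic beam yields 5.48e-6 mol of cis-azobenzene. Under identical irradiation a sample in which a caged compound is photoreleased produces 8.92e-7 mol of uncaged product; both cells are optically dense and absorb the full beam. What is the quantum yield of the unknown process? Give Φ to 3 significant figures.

Φ = 0.0231

Photons absorbed by the actinometer: 5.48e-6 / 0.142 = 3.859e-5 mol.
Φ(unknown) = 8.92e-7 / 3.859e-5 = 0.0231.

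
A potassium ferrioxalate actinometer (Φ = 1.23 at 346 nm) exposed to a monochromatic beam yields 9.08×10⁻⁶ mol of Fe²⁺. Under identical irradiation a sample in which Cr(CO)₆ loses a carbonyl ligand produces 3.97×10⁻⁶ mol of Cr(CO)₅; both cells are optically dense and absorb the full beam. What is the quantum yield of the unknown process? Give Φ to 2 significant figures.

Photons absorbed by the actinometer: 9.08×10⁻⁶ / 1.23 = 7.382×10⁻⁶ mol.
Φ(unknown) = 3.97×10⁻⁶ / 7.382×10⁻⁶ = 0.54.

Φ = 0.54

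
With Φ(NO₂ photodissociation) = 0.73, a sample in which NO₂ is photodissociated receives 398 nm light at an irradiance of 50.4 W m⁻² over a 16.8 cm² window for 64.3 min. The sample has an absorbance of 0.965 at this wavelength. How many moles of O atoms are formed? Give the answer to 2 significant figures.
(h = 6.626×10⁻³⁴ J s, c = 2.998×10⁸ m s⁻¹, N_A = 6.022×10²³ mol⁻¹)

Photon energy at 398 nm: hc/λ = (6.626×10⁻³⁴)(2.998×10⁸)/(398×10⁻⁹) = 4.991×10⁻¹⁹ J.
Energy delivered: (50.4 W m⁻²)(16.8×10⁻⁴ m²)(3858 s) = 326.7 J.
Photons incident: 326.7 / 4.991×10⁻¹⁹ = 6.546×10²⁰, i.e. 6.546×10²⁰/6.022×10²³ = 0.001087 mol.
Fraction absorbed: 1 − 10^(−0.965) = 0.8916.
Photons absorbed: 0.8916 × 0.001087 = 9.692×10⁻⁴ mol.
Product: Φ × n_abs = 0.73 × 9.692×10⁻⁴ = 7.075×10⁻⁴ mol.

7.1×10⁻⁴ mol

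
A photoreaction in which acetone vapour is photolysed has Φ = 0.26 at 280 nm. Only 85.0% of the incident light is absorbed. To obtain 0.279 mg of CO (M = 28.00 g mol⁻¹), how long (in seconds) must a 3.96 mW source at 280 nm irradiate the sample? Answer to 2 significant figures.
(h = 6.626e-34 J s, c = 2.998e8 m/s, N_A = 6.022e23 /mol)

Product: 0.279 mg / 28.00 g mol⁻¹ = 9.964e-6 mol.
Photons that must be absorbed: 9.964e-6 / 0.26 = 3.832e-5 mol.
Incident photons needed: 3.832e-5 / 0.850 = 4.508e-5 mol.
Photon energy: hc/λ = 7.095e-19 J; per mole, 4.273e5 J mol⁻¹.
Energy required: 4.508e-5 × 4.273e5 = 19.26 J.
Time: 19.26 J / 0.00396 W = 4900 s.

t ≈ 4900 s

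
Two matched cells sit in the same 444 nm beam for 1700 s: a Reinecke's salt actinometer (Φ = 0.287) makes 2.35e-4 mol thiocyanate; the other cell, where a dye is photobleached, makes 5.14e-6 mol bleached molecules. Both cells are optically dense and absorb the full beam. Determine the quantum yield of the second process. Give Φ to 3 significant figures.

Photons absorbed by the actinometer: 2.35e-4 / 0.287 = 8.188e-4 mol.
Φ(unknown) = 5.14e-6 / 8.188e-4 = 0.00628.

Φ = 0.00628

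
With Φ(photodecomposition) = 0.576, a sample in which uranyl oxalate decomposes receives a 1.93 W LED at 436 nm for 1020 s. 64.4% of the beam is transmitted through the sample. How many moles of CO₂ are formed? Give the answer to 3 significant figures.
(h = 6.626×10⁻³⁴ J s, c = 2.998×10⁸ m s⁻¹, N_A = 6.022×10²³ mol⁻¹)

Photon energy at 436 nm: hc/λ = (6.626×10⁻³⁴)(2.998×10⁸)/(436×10⁻⁹) = 4.556×10⁻¹⁹ J.
Energy delivered: (1.93 W)(1020 s) = 1969 J.
Photons incident: 1969 / 4.556×10⁻¹⁹ = 4.322×10²¹, i.e. 4.322×10²¹/6.022×10²³ = 0.007177 mol.
Fraction absorbed: 1 − 64.4/100 = 0.3560.
Photons absorbed: 0.3560 × 0.007177 = 0.002555 mol.
Product: Φ × n_abs = 0.576 × 0.002555 = 0.001472 mol.

0.00147 mol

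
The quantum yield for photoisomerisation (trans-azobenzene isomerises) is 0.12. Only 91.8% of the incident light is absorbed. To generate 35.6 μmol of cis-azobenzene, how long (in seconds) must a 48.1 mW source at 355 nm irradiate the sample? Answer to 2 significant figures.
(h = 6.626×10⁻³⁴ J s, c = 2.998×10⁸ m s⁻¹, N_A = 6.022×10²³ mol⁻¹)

t ≈ 2300 s

Product: 35.6 μmol = 3.56×10⁻⁵ mol.
Photons that must be absorbed: 3.56×10⁻⁵ / 0.12 = 2.967×10⁻⁴ mol.
Incident photons needed: 2.967×10⁻⁴ / 0.918 = 3.232×10⁻⁴ mol.
Photon energy: hc/λ = 5.596×10⁻¹⁹ J; per mole, 3.370×10⁵ J mol⁻¹.
Energy required: 3.232×10⁻⁴ × 3.370×10⁵ = 108.9 J.
Time: 108.9 J / 0.0481 W = 2300 s.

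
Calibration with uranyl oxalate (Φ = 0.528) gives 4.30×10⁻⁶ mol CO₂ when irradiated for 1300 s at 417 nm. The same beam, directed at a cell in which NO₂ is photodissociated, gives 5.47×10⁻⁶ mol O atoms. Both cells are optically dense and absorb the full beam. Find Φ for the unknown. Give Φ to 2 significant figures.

Photons absorbed by the actinometer: 4.30×10⁻⁶ / 0.528 = 8.144×10⁻⁶ mol.
Φ(unknown) = 5.47×10⁻⁶ / 8.144×10⁻⁶ = 0.67.

Φ = 0.67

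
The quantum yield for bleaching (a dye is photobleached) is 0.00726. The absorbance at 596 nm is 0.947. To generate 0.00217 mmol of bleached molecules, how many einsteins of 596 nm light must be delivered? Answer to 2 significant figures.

Product: 0.00217 mmol = 2.17×10⁻⁶ mol.
Photons that must be absorbed: 2.17×10⁻⁶ / 0.00726 = 2.989×10⁻⁴ mol.
Fraction absorbed: 1 − 10^(−0.947) = 0.8870.
Incident photons needed: 2.989×10⁻⁴ / 0.8870 = 3.370×10⁻⁴ mol.

3.4×10⁻⁴ einstein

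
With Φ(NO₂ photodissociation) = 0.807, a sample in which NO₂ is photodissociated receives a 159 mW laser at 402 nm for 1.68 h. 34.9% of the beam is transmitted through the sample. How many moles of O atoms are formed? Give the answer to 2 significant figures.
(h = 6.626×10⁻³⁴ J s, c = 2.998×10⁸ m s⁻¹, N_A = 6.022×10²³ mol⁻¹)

0.0017 mol

Photon energy at 402 nm: hc/λ = (6.626×10⁻³⁴)(2.998×10⁸)/(402×10⁻⁹) = 4.941×10⁻¹⁹ J.
Energy delivered: (159 mW)(6048 s) = 961.6 J.
Photons incident: 961.6 / 4.941×10⁻¹⁹ = 1.946×10²¹, i.e. 1.946×10²¹/6.022×10²³ = 0.003231 mol.
Fraction absorbed: 1 − 34.9/100 = 0.6510.
Photons absorbed: 0.6510 × 0.003231 = 0.002103 mol.
Product: Φ × n_abs = 0.807 × 0.002103 = 0.001697 mol.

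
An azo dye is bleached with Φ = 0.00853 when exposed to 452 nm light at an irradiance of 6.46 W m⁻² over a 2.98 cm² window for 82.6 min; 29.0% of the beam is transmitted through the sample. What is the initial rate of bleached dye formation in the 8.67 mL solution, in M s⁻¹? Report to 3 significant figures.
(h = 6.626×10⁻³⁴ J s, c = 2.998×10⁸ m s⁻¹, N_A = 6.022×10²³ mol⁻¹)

Photon energy at 452 nm: hc/λ = (6.626×10⁻³⁴)(2.998×10⁸)/(452×10⁻⁹) = 4.395×10⁻¹⁹ J.
Energy delivered: (6.46 W m⁻²)(2.98×10⁻⁴ m²)(4956 s) = 9.541 J.
Photons incident: 9.541 / 4.395×10⁻¹⁹ = 2.171×10¹⁹, i.e. 2.171×10¹⁹/6.022×10²³ = 3.605×10⁻⁵ mol.
Fraction absorbed: 1 − 29.0/100 = 0.7100.
Photons absorbed: 0.7100 × 3.605×10⁻⁵ = 2.560×10⁻⁵ mol.
Product formed: 0.00853 × 2.560×10⁻⁵ = 2.184×10⁻⁷ mol.
Rate: 2.184×10⁻⁷ mol / (4956 s × 0.00867 L) = 5.08×10⁻⁹ M s⁻¹.

5.08×10⁻⁹ M s⁻¹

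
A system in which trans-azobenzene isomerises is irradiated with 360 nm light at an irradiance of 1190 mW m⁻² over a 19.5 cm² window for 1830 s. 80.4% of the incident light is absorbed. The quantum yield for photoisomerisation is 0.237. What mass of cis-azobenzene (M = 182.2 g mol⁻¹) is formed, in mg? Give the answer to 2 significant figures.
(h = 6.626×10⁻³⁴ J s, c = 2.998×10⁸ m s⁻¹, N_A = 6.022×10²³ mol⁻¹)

0.44 mg

Photon energy at 360 nm: hc/λ = (6.626×10⁻³⁴)(2.998×10⁸)/(360×10⁻⁹) = 5.518×10⁻¹⁹ J.
Energy delivered: (1190 mW m⁻²)(19.5×10⁻⁴ m²)(1830 s) = 4.247 J.
Photons incident: 4.247 / 5.518×10⁻¹⁹ = 7.697×10¹⁸, i.e. 7.697×10¹⁸/6.022×10²³ = 1.278×10⁻⁵ mol.
Photons absorbed: 0.804 × 1.278×10⁻⁵ = 1.028×10⁻⁵ mol.
Product: Φ × n_abs = 0.237 × 1.028×10⁻⁵ = 2.436×10⁻⁶ mol.
Mass: 2.436×10⁻⁶ × 182.2 = 4.438×10⁻⁴ g = 0.44 mg.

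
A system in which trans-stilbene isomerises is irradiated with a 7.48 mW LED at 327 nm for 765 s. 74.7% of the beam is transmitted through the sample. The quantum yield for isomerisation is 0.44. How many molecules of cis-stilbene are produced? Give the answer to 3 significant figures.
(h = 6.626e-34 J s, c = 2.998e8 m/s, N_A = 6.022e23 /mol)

Photon energy at 327 nm: hc/λ = (6.626e-34)(2.998e8)/(327e-9) = 6.075e-19 J.
Energy delivered: (7.48 mW)(765 s) = 5.722 J.
Photons incident: 5.722 / 6.075e-19 = 9.419e18, i.e. 9.419e18/6.022e23 = 1.564e-5 mol.
Fraction absorbed: 1 − 74.7/100 = 0.2530.
Photons absorbed: 0.2530 × 1.564e-5 = 3.957e-6 mol.
Product: Φ × n_abs = 0.44 × 3.957e-6 = 1.741e-6 mol.
As a count: 1.741e-6 × 6.022e23 = 1.05e18.

1.05e18 molecules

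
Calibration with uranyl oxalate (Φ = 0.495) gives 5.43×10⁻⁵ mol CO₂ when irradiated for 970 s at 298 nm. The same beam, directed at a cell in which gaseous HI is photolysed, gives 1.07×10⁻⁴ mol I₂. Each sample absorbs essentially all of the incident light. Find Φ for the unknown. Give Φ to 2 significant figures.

Photons absorbed by the actinometer: 5.43×10⁻⁵ / 0.495 = 1.097×10⁻⁴ mol.
Φ(unknown) = 1.07×10⁻⁴ / 1.097×10⁻⁴ = 0.98.

Φ = 0.98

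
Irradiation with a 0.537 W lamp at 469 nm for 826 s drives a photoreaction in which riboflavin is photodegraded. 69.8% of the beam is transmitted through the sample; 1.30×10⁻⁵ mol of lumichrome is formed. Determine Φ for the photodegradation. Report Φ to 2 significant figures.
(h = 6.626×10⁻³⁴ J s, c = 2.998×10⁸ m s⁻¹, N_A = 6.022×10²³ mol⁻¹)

Photon energy at 469 nm: hc/λ = (6.626×10⁻³⁴)(2.998×10⁸)/(469×10⁻⁹) = 4.236×10⁻¹⁹ J.
Energy delivered: (0.537 W)(826 s) = 443.6 J.
Photons incident: 443.6 / 4.236×10⁻¹⁹ = 1.047×10²¹, i.e. 1.047×10²¹/6.022×10²³ = 0.001739 mol.
Fraction absorbed: 1 − 69.8/100 = 0.3020.
Photons absorbed: 0.3020 × 0.001739 = 5.252×10⁻⁴ mol.
Φ = 1.30×10⁻⁵ mol / 5.252×10⁻⁴ mol photons = 0.025.

Φ = 0.025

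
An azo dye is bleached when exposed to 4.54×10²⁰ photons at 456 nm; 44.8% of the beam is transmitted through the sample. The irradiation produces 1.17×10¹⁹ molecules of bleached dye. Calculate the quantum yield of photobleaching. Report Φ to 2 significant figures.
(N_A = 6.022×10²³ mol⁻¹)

Product: 1.17×10¹⁹ / 6.022×10²³ = 1.943×10⁻⁵ mol.
Moles of photons: 4.54×10²⁰ / 6.022×10²³ = 7.539×10⁻⁴ mol.
Fraction absorbed: 1 − 44.8/100 = 0.5520.
Photons absorbed: 0.5520 × 7.539×10⁻⁴ = 4.162×10⁻⁴ mol.
Φ = 1.943×10⁻⁵ mol / 4.162×10⁻⁴ mol photons = 0.047.

Φ = 0.047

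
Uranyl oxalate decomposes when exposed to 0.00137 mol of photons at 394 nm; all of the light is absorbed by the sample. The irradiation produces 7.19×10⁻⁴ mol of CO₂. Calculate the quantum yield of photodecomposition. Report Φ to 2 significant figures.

Φ = 7.19×10⁻⁴ mol / 0.00137 mol photons = 0.52.

Φ = 0.52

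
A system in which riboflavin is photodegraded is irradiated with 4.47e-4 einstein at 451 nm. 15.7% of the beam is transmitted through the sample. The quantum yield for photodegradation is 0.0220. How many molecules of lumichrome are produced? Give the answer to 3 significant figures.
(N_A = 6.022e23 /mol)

4.99e18 molecules

Fraction absorbed: 1 − 15.7/100 = 0.8430.
Photons absorbed: 0.8430 × 4.47e-4 = 3.768e-4 mol.
Product: Φ × n_abs = 0.0220 × 3.768e-4 = 8.290e-6 mol.
As a count: 8.290e-6 × 6.022e23 = 4.99e18.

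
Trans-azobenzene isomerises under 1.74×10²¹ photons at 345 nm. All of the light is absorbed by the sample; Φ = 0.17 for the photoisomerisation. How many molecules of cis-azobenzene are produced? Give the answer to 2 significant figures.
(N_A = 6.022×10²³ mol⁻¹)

3.0×10²⁰ molecules

Moles of photons: 1.74×10²¹ / 6.022×10²³ = 0.002889 mol.
Product: Φ × n_abs = 0.17 × 0.002889 = 4.911×10⁻⁴ mol.
As a count: 4.911×10⁻⁴ × 6.022×10²³ = 3.0×10²⁰.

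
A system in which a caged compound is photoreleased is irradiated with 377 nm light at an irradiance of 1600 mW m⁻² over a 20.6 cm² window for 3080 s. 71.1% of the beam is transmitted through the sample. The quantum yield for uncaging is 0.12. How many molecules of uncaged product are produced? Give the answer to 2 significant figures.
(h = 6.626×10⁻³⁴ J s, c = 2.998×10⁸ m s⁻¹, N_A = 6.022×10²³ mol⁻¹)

Photon energy at 377 nm: hc/λ = (6.626×10⁻³⁴)(2.998×10⁸)/(377×10⁻⁹) = 5.269×10⁻¹⁹ J.
Energy delivered: (1600 mW m⁻²)(20.6×10⁻⁴ m²)(3080 s) = 10.15 J.
Photons incident: 10.15 / 5.269×10⁻¹⁹ = 1.926×10¹⁹, i.e. 1.926×10¹⁹/6.022×10²³ = 3.198×10⁻⁵ mol.
Fraction absorbed: 1 − 71.1/100 = 0.2890.
Photons absorbed: 0.2890 × 3.198×10⁻⁵ = 9.242×10⁻⁶ mol.
Product: Φ × n_abs = 0.12 × 9.242×10⁻⁶ = 1.109×10⁻⁶ mol.
As a count: 1.109×10⁻⁶ × 6.022×10²³ = 6.7×10¹⁷.

6.7×10¹⁷ molecules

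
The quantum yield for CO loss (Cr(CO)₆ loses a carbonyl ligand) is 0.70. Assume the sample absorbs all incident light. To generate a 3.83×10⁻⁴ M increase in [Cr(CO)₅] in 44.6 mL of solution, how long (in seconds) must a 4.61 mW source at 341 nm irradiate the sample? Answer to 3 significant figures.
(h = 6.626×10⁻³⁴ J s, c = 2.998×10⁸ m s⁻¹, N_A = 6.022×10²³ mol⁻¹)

Product: (3.83×10⁻⁴ M)(0.0446 L) = 1.708×10⁻⁵ mol.
Photons that must be absorbed: 1.708×10⁻⁵ / 0.70 = 2.440×10⁻⁵ mol.
Photon energy: hc/λ = 5.825×10⁻¹⁹ J; per mole, 3.508×10⁵ J mol⁻¹.
Energy required: 2.440×10⁻⁵ × 3.508×10⁵ = 8.560 J.
Time: 8.560 J / 0.00461 W = 1860 s.

t ≈ 1860 s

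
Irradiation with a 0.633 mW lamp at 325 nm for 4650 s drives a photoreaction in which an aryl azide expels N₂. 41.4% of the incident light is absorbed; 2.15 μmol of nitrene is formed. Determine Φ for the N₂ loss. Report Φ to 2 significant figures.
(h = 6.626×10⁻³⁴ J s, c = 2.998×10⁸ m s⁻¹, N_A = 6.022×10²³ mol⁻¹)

Φ = 0.65

Product: 2.15 μmol = 2.15×10⁻⁶ mol.
Photon energy at 325 nm: hc/λ = (6.626×10⁻³⁴)(2.998×10⁸)/(325×10⁻⁹) = 6.112×10⁻¹⁹ J.
Energy delivered: (0.633 mW)(4650 s) = 2.943 J.
Photons incident: 2.943 / 6.112×10⁻¹⁹ = 4.815×10¹⁸, i.e. 4.815×10¹⁸/6.022×10²³ = 7.996×10⁻⁶ mol.
Photons absorbed: 0.414 × 7.996×10⁻⁶ = 3.310×10⁻⁶ mol.
Φ = 2.15×10⁻⁶ mol / 3.310×10⁻⁶ mol photons = 0.65.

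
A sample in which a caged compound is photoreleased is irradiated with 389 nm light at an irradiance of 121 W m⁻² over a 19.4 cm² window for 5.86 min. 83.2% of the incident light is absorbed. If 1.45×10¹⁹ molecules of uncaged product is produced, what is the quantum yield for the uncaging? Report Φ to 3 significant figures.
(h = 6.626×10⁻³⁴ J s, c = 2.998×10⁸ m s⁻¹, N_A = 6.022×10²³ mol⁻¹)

Φ = 0.108

Product: 1.45×10¹⁹ / 6.022×10²³ = 2.408×10⁻⁵ mol.
Photon energy at 389 nm: hc/λ = (6.626×10⁻³⁴)(2.998×10⁸)/(389×10⁻⁹) = 5.107×10⁻¹⁹ J.
Energy delivered: (121 W m⁻²)(19.4×10⁻⁴ m²)(351.6 s) = 82.53 J.
Photons incident: 82.53 / 5.107×10⁻¹⁹ = 1.616×10²⁰, i.e. 1.616×10²⁰/6.022×10²³ = 2.683×10⁻⁴ mol.
Photons absorbed: 0.832 × 2.683×10⁻⁴ = 2.232×10⁻⁴ mol.
Φ = 2.408×10⁻⁵ mol / 2.232×10⁻⁴ mol photons = 0.108.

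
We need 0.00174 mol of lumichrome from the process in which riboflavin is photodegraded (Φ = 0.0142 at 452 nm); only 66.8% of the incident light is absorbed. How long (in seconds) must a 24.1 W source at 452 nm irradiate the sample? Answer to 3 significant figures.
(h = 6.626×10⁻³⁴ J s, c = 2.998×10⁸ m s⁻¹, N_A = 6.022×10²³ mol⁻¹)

Photons that must be absorbed: 0.00174 / 0.0142 = 0.1225 mol.
Incident photons needed: 0.1225 / 0.668 = 0.1834 mol.
Photon energy: hc/λ = 4.395×10⁻¹⁹ J; per mole, 2.647×10⁵ J mol⁻¹.
Energy required: 0.1834 × 2.647×10⁵ = 4.855×10⁴ J.
Time: 4.855×10⁴ J / 24.1 W = 2010 s.

t ≈ 2010 s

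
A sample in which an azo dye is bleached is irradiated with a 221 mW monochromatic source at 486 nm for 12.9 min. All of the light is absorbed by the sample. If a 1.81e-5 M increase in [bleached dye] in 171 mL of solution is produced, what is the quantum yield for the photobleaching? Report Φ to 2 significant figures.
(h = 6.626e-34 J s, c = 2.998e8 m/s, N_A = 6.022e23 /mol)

Φ = 0.0045

Product: (1.81e-5 M)(0.171 L) = 3.095e-6 mol.
Photon energy at 486 nm: hc/λ = (6.626e-34)(2.998e8)/(486e-9) = 4.087e-19 J.
Energy delivered: (221 mW)(774 s) = 171.1 J.
Photons incident: 171.1 / 4.087e-19 = 4.186e20, i.e. 4.186e20/6.022e23 = 6.951e-4 mol.
Φ = 3.095e-6 mol / 6.951e-4 mol photons = 0.0045.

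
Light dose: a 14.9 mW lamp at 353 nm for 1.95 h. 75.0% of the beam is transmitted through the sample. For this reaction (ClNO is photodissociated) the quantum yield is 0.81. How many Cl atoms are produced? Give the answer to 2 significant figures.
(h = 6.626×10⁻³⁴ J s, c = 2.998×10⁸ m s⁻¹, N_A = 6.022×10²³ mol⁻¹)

3.8×10¹⁹ atoms

Photon energy at 353 nm: hc/λ = (6.626×10⁻³⁴)(2.998×10⁸)/(353×10⁻⁹) = 5.627×10⁻¹⁹ J.
Energy delivered: (14.9 mW)(7020 s) = 104.6 J.
Photons incident: 104.6 / 5.627×10⁻¹⁹ = 1.859×10²⁰, i.e. 1.859×10²⁰/6.022×10²³ = 3.087×10⁻⁴ mol.
Fraction absorbed: 1 − 75.0/100 = 0.2500.
Photons absorbed: 0.2500 × 3.087×10⁻⁴ = 7.718×10⁻⁵ mol.
Product: Φ × n_abs = 0.81 × 7.718×10⁻⁵ = 6.252×10⁻⁵ mol.
As a count: 6.252×10⁻⁵ × 6.022×10²³ = 3.8×10¹⁹.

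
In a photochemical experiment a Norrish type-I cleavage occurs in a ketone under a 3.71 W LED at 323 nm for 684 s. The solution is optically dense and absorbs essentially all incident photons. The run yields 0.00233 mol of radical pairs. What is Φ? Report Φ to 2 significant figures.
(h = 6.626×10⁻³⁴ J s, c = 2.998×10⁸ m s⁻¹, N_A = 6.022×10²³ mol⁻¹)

Φ = 0.34

Photon energy at 323 nm: hc/λ = (6.626×10⁻³⁴)(2.998×10⁸)/(323×10⁻⁹) = 6.150×10⁻¹⁹ J.
Energy delivered: (3.71 W)(684 s) = 2538 J.
Photons incident: 2538 / 6.150×10⁻¹⁹ = 4.127×10²¹, i.e. 4.127×10²¹/6.022×10²³ = 0.006853 mol.
Φ = 0.00233 mol / 0.006853 mol photons = 0.34.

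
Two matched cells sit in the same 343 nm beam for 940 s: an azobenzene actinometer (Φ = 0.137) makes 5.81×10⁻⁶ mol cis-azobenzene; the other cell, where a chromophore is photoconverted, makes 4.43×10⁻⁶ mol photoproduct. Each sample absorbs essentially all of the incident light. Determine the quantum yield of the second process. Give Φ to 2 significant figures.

Φ = 0.10

Photons absorbed by the actinometer: 5.81×10⁻⁶ / 0.137 = 4.241×10⁻⁵ mol.
Φ(unknown) = 4.43×10⁻⁶ / 4.241×10⁻⁵ = 0.10.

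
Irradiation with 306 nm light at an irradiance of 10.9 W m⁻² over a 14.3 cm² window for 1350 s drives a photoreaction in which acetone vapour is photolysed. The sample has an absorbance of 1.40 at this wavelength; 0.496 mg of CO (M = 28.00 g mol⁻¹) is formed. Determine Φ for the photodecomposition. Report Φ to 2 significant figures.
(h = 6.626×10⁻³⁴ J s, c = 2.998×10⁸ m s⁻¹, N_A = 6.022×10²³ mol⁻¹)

Φ = 0.34

Product: 0.496 mg / 28.00 g mol⁻¹ = 1.771×10⁻⁵ mol.
Photon energy at 306 nm: hc/λ = (6.626×10⁻³⁴)(2.998×10⁸)/(306×10⁻⁹) = 6.492×10⁻¹⁹ J.
Energy delivered: (10.9 W m⁻²)(14.3×10⁻⁴ m²)(1350 s) = 21.04 J.
Photons incident: 21.04 / 6.492×10⁻¹⁹ = 3.241×10¹⁹, i.e. 3.241×10¹⁹/6.022×10²³ = 5.382×10⁻⁵ mol.
Fraction absorbed: 1 − 10^(−1.40) = 0.9602.
Photons absorbed: 0.9602 × 5.382×10⁻⁵ = 5.168×10⁻⁵ mol.
Φ = 1.771×10⁻⁵ mol / 5.168×10⁻⁵ mol photons = 0.34.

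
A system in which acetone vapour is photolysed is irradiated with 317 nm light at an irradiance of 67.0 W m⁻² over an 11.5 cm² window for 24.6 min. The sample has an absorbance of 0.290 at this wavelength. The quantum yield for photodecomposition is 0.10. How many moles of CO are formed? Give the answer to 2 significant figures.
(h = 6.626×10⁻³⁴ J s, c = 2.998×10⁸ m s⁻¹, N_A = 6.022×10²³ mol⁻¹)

1.5×10⁻⁵ mol

Photon energy at 317 nm: hc/λ = (6.626×10⁻³⁴)(2.998×10⁸)/(317×10⁻⁹) = 6.266×10⁻¹⁹ J.
Energy delivered: (67.0 W m⁻²)(11.5×10⁻⁴ m²)(1476 s) = 113.7 J.
Photons incident: 113.7 / 6.266×10⁻¹⁹ = 1.815×10²⁰, i.e. 1.815×10²⁰/6.022×10²³ = 3.014×10⁻⁴ mol.
Fraction absorbed: 1 − 10^(−0.290) = 0.4871.
Photons absorbed: 0.4871 × 3.014×10⁻⁴ = 1.468×10⁻⁴ mol.
Product: Φ × n_abs = 0.10 × 1.468×10⁻⁴ = 1.468×10⁻⁵ mol.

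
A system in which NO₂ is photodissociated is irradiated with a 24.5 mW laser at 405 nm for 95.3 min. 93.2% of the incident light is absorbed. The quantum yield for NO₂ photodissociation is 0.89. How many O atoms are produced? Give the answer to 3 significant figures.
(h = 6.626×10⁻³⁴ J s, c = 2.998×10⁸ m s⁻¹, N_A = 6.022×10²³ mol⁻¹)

Photon energy at 405 nm: hc/λ = (6.626×10⁻³⁴)(2.998×10⁸)/(405×10⁻⁹) = 4.905×10⁻¹⁹ J.
Energy delivered: (24.5 mW)(5718 s) = 140.1 J.
Photons incident: 140.1 / 4.905×10⁻¹⁹ = 2.856×10²⁰, i.e. 2.856×10²⁰/6.022×10²³ = 4.743×10⁻⁴ mol.
Photons absorbed: 0.932 × 4.743×10⁻⁴ = 4.420×10⁻⁴ mol.
Product: Φ × n_abs = 0.89 × 4.420×10⁻⁴ = 3.934×10⁻⁴ mol.
As a count: 3.934×10⁻⁴ × 6.022×10²³ = 2.37×10²⁰.

2.37×10²⁰ atoms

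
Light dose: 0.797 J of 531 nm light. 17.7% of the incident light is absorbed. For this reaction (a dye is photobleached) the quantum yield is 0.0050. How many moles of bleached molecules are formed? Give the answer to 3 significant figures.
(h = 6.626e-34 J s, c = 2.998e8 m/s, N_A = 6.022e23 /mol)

Photon energy at 531 nm: hc/λ = (6.626e-34)(2.998e8)/(531e-9) = 3.741e-19 J.
Photons incident: 0.797 / 3.741e-19 = 2.130e18, i.e. 2.130e18/6.022e23 = 3.537e-6 mol.
Photons absorbed: 0.177 × 3.537e-6 = 6.260e-7 mol.
Product: Φ × n_abs = 0.0050 × 6.260e-7 = 3.130e-9 mol.

3.13e-9 mol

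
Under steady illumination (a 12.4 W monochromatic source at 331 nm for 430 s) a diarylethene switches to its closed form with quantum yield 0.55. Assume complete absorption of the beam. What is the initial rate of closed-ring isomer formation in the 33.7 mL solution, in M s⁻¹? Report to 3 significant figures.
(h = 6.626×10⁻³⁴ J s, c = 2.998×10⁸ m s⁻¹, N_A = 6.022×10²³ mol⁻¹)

5.60×10⁻⁴ M s⁻¹

Photon energy at 331 nm: hc/λ = (6.626×10⁻³⁴)(2.998×10⁸)/(331×10⁻⁹) = 6.001×10⁻¹⁹ J.
Energy delivered: (12.4 W)(430 s) = 5332 J.
Photons incident: 5332 / 6.001×10⁻¹⁹ = 8.885×10²¹, i.e. 8.885×10²¹/6.022×10²³ = 0.01475 mol.
Product formed: 0.55 × 0.01475 = 0.008113 mol.
Rate: 0.008113 mol / (430 s × 0.0337 L) = 5.60×10⁻⁴ M s⁻¹.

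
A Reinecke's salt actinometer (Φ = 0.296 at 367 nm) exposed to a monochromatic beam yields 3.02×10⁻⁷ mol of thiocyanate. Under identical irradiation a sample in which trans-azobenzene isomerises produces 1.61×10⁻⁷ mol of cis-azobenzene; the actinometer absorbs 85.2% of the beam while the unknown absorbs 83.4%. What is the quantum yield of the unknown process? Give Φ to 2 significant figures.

Photons absorbed by the actinometer: 3.02×10⁻⁷ / 0.296 = 1.020×10⁻⁶ mol.
Incident flux: 1.020×10⁻⁶ / 0.852 = 1.197×10⁻⁶ einstein.
Absorbed by unknown: 0.834 × 1.197×10⁻⁶ = 9.983×10⁻⁷ mol.
Φ(unknown) = 1.61×10⁻⁷ / 9.983×10⁻⁷ = 0.16.

Φ = 0.16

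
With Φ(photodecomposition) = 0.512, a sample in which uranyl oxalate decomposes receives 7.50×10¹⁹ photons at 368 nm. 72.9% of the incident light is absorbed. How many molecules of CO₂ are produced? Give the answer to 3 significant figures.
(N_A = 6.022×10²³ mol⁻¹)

Moles of photons: 7.50×10¹⁹ / 6.022×10²³ = 1.245×10⁻⁴ mol.
Photons absorbed: 0.729 × 1.245×10⁻⁴ = 9.076×10⁻⁵ mol.
Product: Φ × n_abs = 0.512 × 9.076×10⁻⁵ = 4.647×10⁻⁵ mol.
As a count: 4.647×10⁻⁵ × 6.022×10²³ = 2.80×10¹⁹.

2.80×10¹⁹ molecules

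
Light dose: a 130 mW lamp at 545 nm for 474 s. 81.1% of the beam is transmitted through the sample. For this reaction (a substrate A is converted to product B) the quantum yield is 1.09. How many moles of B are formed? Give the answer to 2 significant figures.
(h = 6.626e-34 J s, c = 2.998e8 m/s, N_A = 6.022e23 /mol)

Photon energy at 545 nm: hc/λ = (6.626e-34)(2.998e8)/(545e-9) = 3.645e-19 J.
Energy delivered: (130 mW)(474 s) = 61.62 J.
Photons incident: 61.62 / 3.645e-19 = 1.691e20, i.e. 1.691e20/6.022e23 = 2.808e-4 mol.
Fraction absorbed: 1 − 81.1/100 = 0.1890.
Photons absorbed: 0.1890 × 2.808e-4 = 5.307e-5 mol.
Product: Φ × n_abs = 1.09 × 5.307e-5 = 5.785e-5 mol.

5.8e-5 mol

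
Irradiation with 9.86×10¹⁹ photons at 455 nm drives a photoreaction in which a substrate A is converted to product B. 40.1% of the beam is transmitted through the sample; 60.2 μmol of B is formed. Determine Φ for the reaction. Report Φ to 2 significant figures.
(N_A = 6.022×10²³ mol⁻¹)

Φ = 0.61

Product: 60.2 μmol = 6.02×10⁻⁵ mol.
Moles of photons: 9.86×10¹⁹ / 6.022×10²³ = 1.637×10⁻⁴ mol.
Fraction absorbed: 1 − 40.1/100 = 0.5990.
Photons absorbed: 0.5990 × 1.637×10⁻⁴ = 9.806×10⁻⁵ mol.
Φ = 6.02×10⁻⁵ mol / 9.806×10⁻⁵ mol photons = 0.61.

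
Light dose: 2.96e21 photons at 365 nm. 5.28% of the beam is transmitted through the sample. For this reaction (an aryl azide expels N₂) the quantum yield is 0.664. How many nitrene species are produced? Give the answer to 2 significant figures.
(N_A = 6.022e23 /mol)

1.9e21 species

Moles of photons: 2.96e21 / 6.022e23 = 0.004915 mol.
Fraction absorbed: 1 − 5.28/100 = 0.9472.
Photons absorbed: 0.9472 × 0.004915 = 0.004655 mol.
Product: Φ × n_abs = 0.664 × 0.004655 = 0.003091 mol.
As a count: 0.003091 × 6.022e23 = 1.9e21.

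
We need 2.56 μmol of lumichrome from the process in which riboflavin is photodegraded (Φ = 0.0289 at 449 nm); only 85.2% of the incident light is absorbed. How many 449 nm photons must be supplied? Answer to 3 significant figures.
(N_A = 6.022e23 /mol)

Product: 2.56 μmol = 2.56e-6 mol.
Photons that must be absorbed: 2.56e-6 / 0.0289 = 8.858e-5 mol.
Incident photons needed: 8.858e-5 / 0.852 = 1.040e-4 mol.
Photon count: 1.040e-4 × 6.022e23 = 6.26e19.

6.26e19 photons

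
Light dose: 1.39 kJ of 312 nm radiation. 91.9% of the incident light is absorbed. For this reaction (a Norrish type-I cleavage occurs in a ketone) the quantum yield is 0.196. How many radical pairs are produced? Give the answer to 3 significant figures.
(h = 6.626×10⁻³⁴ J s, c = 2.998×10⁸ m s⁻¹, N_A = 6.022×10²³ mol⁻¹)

3.93×10²⁰ radical pairs

Photon energy at 312 nm: hc/λ = (6.626×10⁻³⁴)(2.998×10⁸)/(312×10⁻⁹) = 6.367×10⁻¹⁹ J.
Incident energy: 1.39 kJ = 1390 J.
Photons incident: 1390 / 6.367×10⁻¹⁹ = 2.183×10²¹, i.e. 2.183×10²¹/6.022×10²³ = 0.003625 mol.
Photons absorbed: 0.919 × 0.003625 = 0.003331 mol.
Product: Φ × n_abs = 0.196 × 0.003331 = 6.529×10⁻⁴ mol.
As a count: 6.529×10⁻⁴ × 6.022×10²³ = 3.93×10²⁰.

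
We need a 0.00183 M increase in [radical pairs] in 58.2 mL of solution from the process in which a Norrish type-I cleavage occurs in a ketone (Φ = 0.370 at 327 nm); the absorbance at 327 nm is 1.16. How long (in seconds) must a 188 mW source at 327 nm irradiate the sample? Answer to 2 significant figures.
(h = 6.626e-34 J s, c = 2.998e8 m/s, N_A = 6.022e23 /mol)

Product: (0.00183 M)(0.0582 L) = 1.065e-4 mol.
Photons that must be absorbed: 1.065e-4 / 0.370 = 2.878e-4 mol.
Fraction absorbed: 1 − 10^(−1.16) = 0.9308.
Incident photons needed: 2.878e-4 / 0.9308 = 3.092e-4 mol.
Photon energy: hc/λ = 6.075e-19 J; per mole, 3.658e5 J mol⁻¹.
Energy required: 3.092e-4 × 3.658e5 = 113.1 J.
Time: 113.1 J / 0.188 W = 600 s.

t ≈ 600 s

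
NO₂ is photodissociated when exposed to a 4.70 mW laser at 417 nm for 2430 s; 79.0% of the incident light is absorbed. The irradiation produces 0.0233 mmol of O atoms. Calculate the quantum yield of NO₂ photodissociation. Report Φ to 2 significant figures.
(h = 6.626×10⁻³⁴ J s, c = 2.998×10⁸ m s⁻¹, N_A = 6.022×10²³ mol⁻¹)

Product: 0.0233 mmol = 2.33×10⁻⁵ mol.
Photon energy at 417 nm: hc/λ = (6.626×10⁻³⁴)(2.998×10⁸)/(417×10⁻⁹) = 4.764×10⁻¹⁹ J.
Energy delivered: (4.70 mW)(2430 s) = 11.42 J.
Photons incident: 11.42 / 4.764×10⁻¹⁹ = 2.397×10¹⁹, i.e. 2.397×10¹⁹/6.022×10²³ = 3.980×10⁻⁵ mol.
Photons absorbed: 0.790 × 3.980×10⁻⁵ = 3.144×10⁻⁵ mol.
Φ = 2.33×10⁻⁵ mol / 3.144×10⁻⁵ mol photons = 0.74.

Φ = 0.74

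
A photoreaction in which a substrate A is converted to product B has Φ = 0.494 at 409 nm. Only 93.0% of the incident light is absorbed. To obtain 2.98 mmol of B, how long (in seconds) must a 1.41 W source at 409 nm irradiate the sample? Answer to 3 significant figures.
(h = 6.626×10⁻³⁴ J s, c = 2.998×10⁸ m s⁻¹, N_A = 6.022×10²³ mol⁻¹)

t ≈ 1350 s

Product: 2.98 mmol = 0.00298 mol.
Photons that must be absorbed: 0.00298 / 0.494 = 0.006032 mol.
Incident photons needed: 0.006032 / 0.930 = 0.006486 mol.
Photon energy: hc/λ = 4.857×10⁻¹⁹ J; per mole, 2.925×10⁵ J mol⁻¹.
Energy required: 0.006486 × 2.925×10⁵ = 1897 J.
Time: 1897 J / 1.41 W = 1350 s.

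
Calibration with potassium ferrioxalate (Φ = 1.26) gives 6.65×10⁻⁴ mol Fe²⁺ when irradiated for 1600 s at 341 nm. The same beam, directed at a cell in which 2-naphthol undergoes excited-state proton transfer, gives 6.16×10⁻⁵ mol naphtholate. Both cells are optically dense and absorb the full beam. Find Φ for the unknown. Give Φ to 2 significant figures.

Φ = 0.12

Photons absorbed by the actinometer: 6.65×10⁻⁴ / 1.26 = 5.278×10⁻⁴ mol.
Φ(unknown) = 6.16×10⁻⁵ / 5.278×10⁻⁴ = 0.12.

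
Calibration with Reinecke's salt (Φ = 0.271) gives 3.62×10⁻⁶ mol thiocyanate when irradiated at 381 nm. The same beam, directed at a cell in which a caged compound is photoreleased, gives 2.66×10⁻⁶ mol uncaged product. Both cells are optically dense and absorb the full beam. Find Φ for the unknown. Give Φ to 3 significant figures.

Φ = 0.199

Photons absorbed by the actinometer: 3.62×10⁻⁶ / 0.271 = 1.336×10⁻⁵ mol.
Φ(unknown) = 2.66×10⁻⁶ / 1.336×10⁻⁵ = 0.199.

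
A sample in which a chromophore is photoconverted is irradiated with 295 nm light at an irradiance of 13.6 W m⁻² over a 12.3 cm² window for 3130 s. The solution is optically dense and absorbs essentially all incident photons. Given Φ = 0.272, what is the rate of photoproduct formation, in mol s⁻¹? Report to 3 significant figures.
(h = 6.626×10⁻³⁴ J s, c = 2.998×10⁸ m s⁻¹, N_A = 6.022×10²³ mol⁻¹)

Photon energy at 295 nm: hc/λ = (6.626×10⁻³⁴)(2.998×10⁸)/(295×10⁻⁹) = 6.734×10⁻¹⁹ J.
Energy delivered: (13.6 W m⁻²)(12.3×10⁻⁴ m²)(3130 s) = 52.36 J.
Photons incident: 52.36 / 6.734×10⁻¹⁹ = 7.775×10¹⁹, i.e. 7.775×10¹⁹/6.022×10²³ = 1.291×10⁻⁴ mol.
Product formed: 0.272 × 1.291×10⁻⁴ = 3.512×10⁻⁵ mol.
Rate: 3.512×10⁻⁵ / 3130 s = 1.12×10⁻⁸ mol s⁻¹.

1.12×10⁻⁸ mol s⁻¹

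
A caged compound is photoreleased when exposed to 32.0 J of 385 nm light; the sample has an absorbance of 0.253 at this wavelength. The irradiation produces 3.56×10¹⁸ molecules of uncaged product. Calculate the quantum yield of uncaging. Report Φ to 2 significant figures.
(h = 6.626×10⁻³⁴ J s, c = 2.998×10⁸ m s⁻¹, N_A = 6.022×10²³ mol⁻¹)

Φ = 0.13

Product: 3.56×10¹⁸ / 6.022×10²³ = 5.912×10⁻⁶ mol.
Photon energy at 385 nm: hc/λ = (6.626×10⁻³⁴)(2.998×10⁸)/(385×10⁻⁹) = 5.160×10⁻¹⁹ J.
Photons incident: 32.0 / 5.160×10⁻¹⁹ = 6.202×10¹⁹, i.e. 6.202×10¹⁹/6.022×10²³ = 1.030×10⁻⁴ mol.
Fraction absorbed: 1 − 10^(−0.253) = 0.4415.
Photons absorbed: 0.4415 × 1.030×10⁻⁴ = 4.547×10⁻⁵ mol.
Φ = 5.912×10⁻⁶ mol / 4.547×10⁻⁵ mol photons = 0.13.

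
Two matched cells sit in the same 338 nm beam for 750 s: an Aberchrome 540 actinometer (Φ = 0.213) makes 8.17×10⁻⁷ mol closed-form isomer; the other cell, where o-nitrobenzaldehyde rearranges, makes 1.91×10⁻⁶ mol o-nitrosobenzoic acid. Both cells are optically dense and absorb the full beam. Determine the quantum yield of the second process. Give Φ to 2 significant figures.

Φ = 0.50

Photons absorbed by the actinometer: 8.17×10⁻⁷ / 0.213 = 3.836×10⁻⁶ mol.
Φ(unknown) = 1.91×10⁻⁶ / 3.836×10⁻⁶ = 0.50.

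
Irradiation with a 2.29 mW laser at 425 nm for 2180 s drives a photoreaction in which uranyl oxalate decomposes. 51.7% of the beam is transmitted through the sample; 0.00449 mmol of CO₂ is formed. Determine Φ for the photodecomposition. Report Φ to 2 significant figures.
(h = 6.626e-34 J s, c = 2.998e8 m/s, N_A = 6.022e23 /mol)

Φ = 0.52

Product: 0.00449 mmol = 4.49e-6 mol.
Photon energy at 425 nm: hc/λ = (6.626e-34)(2.998e8)/(425e-9) = 4.674e-19 J.
Energy delivered: (2.29 mW)(2180 s) = 4.992 J.
Photons incident: 4.992 / 4.674e-19 = 1.068e19, i.e. 1.068e19/6.022e23 = 1.773e-5 mol.
Fraction absorbed: 1 − 51.7/100 = 0.4830.
Photons absorbed: 0.4830 × 1.773e-5 = 8.564e-6 mol.
Φ = 4.49e-6 mol / 8.564e-6 mol photons = 0.52.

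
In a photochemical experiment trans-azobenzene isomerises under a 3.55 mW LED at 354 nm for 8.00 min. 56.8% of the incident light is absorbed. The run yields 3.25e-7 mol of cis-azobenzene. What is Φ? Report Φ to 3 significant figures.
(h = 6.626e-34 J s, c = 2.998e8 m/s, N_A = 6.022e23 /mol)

Φ = 0.113

Photon energy at 354 nm: hc/λ = (6.626e-34)(2.998e8)/(354e-9) = 5.612e-19 J.
Energy delivered: (3.55 mW)(480 s) = 1.704 J.
Photons incident: 1.704 / 5.612e-19 = 3.036e18, i.e. 3.036e18/6.022e23 = 5.042e-6 mol.
Photons absorbed: 0.568 × 5.042e-6 = 2.864e-6 mol.
Φ = 3.25e-7 mol / 2.864e-6 mol photons = 0.113.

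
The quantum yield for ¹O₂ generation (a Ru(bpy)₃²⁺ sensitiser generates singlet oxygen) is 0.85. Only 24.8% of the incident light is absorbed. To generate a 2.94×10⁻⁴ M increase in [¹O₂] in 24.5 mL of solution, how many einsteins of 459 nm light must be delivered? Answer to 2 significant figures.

Product: (2.94×10⁻⁴ M)(0.0245 L) = 7.203×10⁻⁶ mol.
Photons that must be absorbed: 7.203×10⁻⁶ / 0.85 = 8.474×10⁻⁶ mol.
Incident photons needed: 8.474×10⁻⁶ / 0.248 = 3.417×10⁻⁵ mol.

3.4×10⁻⁵ einstein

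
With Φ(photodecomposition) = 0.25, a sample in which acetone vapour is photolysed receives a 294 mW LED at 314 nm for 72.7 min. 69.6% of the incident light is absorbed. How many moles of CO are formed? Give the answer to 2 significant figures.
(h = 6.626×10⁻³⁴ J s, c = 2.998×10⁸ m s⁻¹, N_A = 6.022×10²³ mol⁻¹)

5.9×10⁻⁴ mol

Photon energy at 314 nm: hc/λ = (6.626×10⁻³⁴)(2.998×10⁸)/(314×10⁻⁹) = 6.326×10⁻¹⁹ J.
Energy delivered: (294 mW)(4362 s) = 1282 J.
Photons incident: 1282 / 6.326×10⁻¹⁹ = 2.027×10²¹, i.e. 2.027×10²¹/6.022×10²³ = 0.003366 mol.
Photons absorbed: 0.696 × 0.003366 = 0.002343 mol.
Product: Φ × n_abs = 0.25 × 0.002343 = 5.858×10⁻⁴ mol.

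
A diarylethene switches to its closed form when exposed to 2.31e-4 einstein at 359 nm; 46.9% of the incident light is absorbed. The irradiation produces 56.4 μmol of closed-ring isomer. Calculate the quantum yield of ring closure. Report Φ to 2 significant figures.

Product: 56.4 μmol = 5.64e-5 mol.
Photons absorbed: 0.469 × 2.31e-4 = 1.083e-4 mol.
Φ = 5.64e-5 mol / 1.083e-4 mol photons = 0.52.

Φ = 0.52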